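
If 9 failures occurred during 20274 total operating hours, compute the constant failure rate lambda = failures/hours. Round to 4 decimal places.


failures = 9
total_hours = 20274
lambda = 9 / 20274
lambda = 0.0004

0.0004


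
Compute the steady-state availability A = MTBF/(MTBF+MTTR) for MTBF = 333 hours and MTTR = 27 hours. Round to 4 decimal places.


MTBF = 333
MTTR = 27
MTBF + MTTR = 360
A = 333 / 360
A = 0.925

0.925


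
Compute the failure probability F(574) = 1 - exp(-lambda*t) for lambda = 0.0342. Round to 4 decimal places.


lambda = 0.0342, t = 574
lambda * t = 19.6308
exp(-19.6308) = 0.0
F(t) = 1 - 0.0
F(t) = 1.0

1.0


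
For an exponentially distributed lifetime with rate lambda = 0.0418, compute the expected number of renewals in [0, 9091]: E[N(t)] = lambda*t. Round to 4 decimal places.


lambda = 0.0418
t = 9091
E[N(t)] = lambda * t
E[N(t)] = 0.0418 * 9091
E[N(t)] = 380.0038

380.0038


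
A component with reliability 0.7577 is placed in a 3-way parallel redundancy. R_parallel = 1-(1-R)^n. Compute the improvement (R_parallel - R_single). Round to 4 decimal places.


R_single = 0.7577, n = 3
1 - R_single = 0.2423
(1 - R_single)^n = 0.2423^3 = 0.0142
R_parallel = 1 - 0.0142 = 0.9858
Improvement = 0.9858 - 0.7577
Improvement = 0.2281

0.2281


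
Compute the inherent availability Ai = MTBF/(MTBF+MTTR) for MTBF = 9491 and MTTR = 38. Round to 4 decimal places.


MTBF = 9491
MTTR = 38
MTBF + MTTR = 9529
Ai = 9491 / 9529
Ai = 0.996

0.996


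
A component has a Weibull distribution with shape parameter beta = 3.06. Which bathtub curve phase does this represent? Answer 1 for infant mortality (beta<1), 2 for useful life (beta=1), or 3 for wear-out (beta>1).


beta = 3.06
Compare beta to 1:
beta < 1 => infant mortality (phase 1)
beta = 1 => useful life (phase 2)
beta > 1 => wear-out (phase 3)
Since beta = 3.06, this is wear-out (increasing failure rate)
Phase = 3

3


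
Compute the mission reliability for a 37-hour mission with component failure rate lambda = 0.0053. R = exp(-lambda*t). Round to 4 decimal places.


lambda = 0.0053
mission_time = 37
lambda * t = 0.0053 * 37 = 0.1961
R = exp(-0.1961)
R = 0.8219

0.8219


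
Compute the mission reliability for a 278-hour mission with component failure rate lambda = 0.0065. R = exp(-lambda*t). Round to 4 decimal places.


lambda = 0.0065
mission_time = 278
lambda * t = 0.0065 * 278 = 1.807
R = exp(-1.807)
R = 0.1641

0.1641


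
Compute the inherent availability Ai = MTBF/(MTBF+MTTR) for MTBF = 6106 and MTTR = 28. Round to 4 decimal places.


MTBF = 6106
MTTR = 28
MTBF + MTTR = 6134
Ai = 6106 / 6134
Ai = 0.9954

0.9954


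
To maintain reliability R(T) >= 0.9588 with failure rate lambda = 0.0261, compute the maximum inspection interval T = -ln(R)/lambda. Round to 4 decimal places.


R_target = 0.9588
lambda = 0.0261
-ln(0.9588) = 0.0421
T = 0.0421 / 0.0261
T = 1.612

1.612


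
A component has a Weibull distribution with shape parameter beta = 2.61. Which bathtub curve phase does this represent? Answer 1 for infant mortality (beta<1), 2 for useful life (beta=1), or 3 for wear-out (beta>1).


beta = 2.61
Compare beta to 1:
beta < 1 => infant mortality (phase 1)
beta = 1 => useful life (phase 2)
beta > 1 => wear-out (phase 3)
Since beta = 2.61, this is wear-out (increasing failure rate)
Phase = 3

3


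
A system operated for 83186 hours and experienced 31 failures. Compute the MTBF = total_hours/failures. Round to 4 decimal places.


total_hours = 83186
failures = 31
MTBF = 83186 / 31
MTBF = 2683.4194

2683.4194


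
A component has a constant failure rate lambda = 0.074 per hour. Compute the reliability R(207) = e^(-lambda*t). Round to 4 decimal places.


lambda = 0.074
t = 207
lambda * t = 15.318
R(t) = e^(-15.318)
R(t) = 0.0

0.0


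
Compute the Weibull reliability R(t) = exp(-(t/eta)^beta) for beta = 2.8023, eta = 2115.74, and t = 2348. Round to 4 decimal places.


beta = 2.8023, eta = 2115.74, t = 2348
t/eta = 2348 / 2115.74 = 1.1098
(t/eta)^beta = 1.1098^2.8023 = 1.3389
R(t) = exp(-1.3389)
R(t) = 0.2621

0.2621


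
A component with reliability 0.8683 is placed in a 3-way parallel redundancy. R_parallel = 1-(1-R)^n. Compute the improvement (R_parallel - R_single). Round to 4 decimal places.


R_single = 0.8683, n = 3
1 - R_single = 0.1317
(1 - R_single)^n = 0.1317^3 = 0.0023
R_parallel = 1 - 0.0023 = 0.9977
Improvement = 0.9977 - 0.8683
Improvement = 0.1294

0.1294


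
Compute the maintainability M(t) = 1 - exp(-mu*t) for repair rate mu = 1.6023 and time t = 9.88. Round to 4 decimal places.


mu = 1.6023, t = 9.88
mu * t = 1.6023 * 9.88 = 15.8307
exp(-15.8307) = 0.0
M(t) = 1 - 0.0
M(t) = 1.0

1.0


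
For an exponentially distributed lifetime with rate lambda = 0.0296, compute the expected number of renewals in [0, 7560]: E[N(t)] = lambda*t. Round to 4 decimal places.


lambda = 0.0296
t = 7560
E[N(t)] = lambda * t
E[N(t)] = 0.0296 * 7560
E[N(t)] = 223.776

223.776


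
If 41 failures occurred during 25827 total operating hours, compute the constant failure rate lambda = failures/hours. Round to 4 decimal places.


failures = 41
total_hours = 25827
lambda = 41 / 25827
lambda = 0.0016

0.0016


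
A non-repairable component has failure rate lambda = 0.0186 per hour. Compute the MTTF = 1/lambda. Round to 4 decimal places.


lambda = 0.0186
MTTF = 1 / 0.0186
MTTF = 53.7634

53.7634


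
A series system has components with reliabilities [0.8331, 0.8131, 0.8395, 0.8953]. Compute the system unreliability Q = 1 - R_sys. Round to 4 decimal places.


Components: [0.8331, 0.8131, 0.8395, 0.8953]
After component 1: product = 0.8331
After component 2: product = 0.6774
After component 3: product = 0.5687
After component 4: product = 0.5091
R_sys = 0.5091
Q = 1 - 0.5091 = 0.4909

0.4909


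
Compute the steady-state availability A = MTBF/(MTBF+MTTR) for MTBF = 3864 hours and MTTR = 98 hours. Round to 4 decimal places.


MTBF = 3864
MTTR = 98
MTBF + MTTR = 3962
A = 3864 / 3962
A = 0.9753

0.9753


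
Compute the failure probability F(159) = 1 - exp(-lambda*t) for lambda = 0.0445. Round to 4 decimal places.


lambda = 0.0445, t = 159
lambda * t = 7.0755
exp(-7.0755) = 0.0008
F(t) = 1 - 0.0008
F(t) = 0.9992

0.9992


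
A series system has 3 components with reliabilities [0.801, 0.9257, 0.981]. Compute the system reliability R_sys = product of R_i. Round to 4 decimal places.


Components: [0.801, 0.9257, 0.981]
After component 1 (R=0.801): product = 0.801
After component 2 (R=0.9257): product = 0.7415
After component 3 (R=0.981): product = 0.7274
R_sys = 0.7274

0.7274


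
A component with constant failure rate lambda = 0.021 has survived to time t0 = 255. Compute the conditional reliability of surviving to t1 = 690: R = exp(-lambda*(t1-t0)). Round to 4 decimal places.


lambda = 0.021
t0 = 255, t1 = 690
t1 - t0 = 435
lambda * (t1-t0) = 0.021 * 435 = 9.135
R = exp(-9.135)
R = 0.0001

0.0001


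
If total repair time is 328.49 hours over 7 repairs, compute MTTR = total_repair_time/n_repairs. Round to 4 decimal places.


total_repair_time = 328.49
n_repairs = 7
MTTR = 328.49 / 7
MTTR = 46.9271

46.9271


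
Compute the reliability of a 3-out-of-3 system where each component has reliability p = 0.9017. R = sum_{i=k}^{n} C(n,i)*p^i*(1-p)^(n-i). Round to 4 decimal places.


k = 3, n = 3, p = 0.9017
i=3: C(3,3)=1 * 0.9017^3 * 0.0983^0 = 0.7331
R = sum of terms = 0.7331

0.7331


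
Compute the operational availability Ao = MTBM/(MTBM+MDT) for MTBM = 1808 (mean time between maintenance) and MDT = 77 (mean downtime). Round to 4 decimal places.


MTBM = 1808
MDT = 77
MTBM + MDT = 1885
Ao = 1808 / 1885
Ao = 0.9592

0.9592


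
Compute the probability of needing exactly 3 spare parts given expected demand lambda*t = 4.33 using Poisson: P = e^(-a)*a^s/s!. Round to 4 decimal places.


a = 4.33, s = 3
e^(-a) = e^(-4.33) = 0.0132
a^s = 4.33^3 = 81.1827
s! = 6
P = 0.0132 * 81.1827 / 6
P = 0.1782

0.1782


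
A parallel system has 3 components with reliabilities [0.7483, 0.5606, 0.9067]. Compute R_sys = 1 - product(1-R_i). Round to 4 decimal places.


Components: [0.7483, 0.5606, 0.9067]
(1 - 0.7483) = 0.2517, running product = 0.2517
(1 - 0.5606) = 0.4394, running product = 0.1106
(1 - 0.9067) = 0.0933, running product = 0.0103
Product of (1-R_i) = 0.0103
R_sys = 1 - 0.0103 = 0.9897

0.9897


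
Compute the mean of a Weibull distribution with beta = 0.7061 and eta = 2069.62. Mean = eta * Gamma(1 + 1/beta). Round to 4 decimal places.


beta = 0.7061, eta = 2069.62
1/beta = 1.4162
1 + 1/beta = 2.4162
Gamma(2.4162) = 1.2555
Mean = 2069.62 * 1.2555
Mean = 2598.3811

2598.3811


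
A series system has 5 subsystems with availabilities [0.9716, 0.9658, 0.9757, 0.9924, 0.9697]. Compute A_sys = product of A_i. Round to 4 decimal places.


Subsystems: [0.9716, 0.9658, 0.9757, 0.9924, 0.9697]
After subsystem 1 (A=0.9716): product = 0.9716
After subsystem 2 (A=0.9658): product = 0.9384
After subsystem 3 (A=0.9757): product = 0.9156
After subsystem 4 (A=0.9924): product = 0.9086
After subsystem 5 (A=0.9697): product = 0.8811
A_sys = 0.8811

0.8811


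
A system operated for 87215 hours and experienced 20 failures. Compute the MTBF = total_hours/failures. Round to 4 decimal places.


total_hours = 87215
failures = 20
MTBF = 87215 / 20
MTBF = 4360.75

4360.75


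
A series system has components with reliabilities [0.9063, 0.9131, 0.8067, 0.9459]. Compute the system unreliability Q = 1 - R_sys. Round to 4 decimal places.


Components: [0.9063, 0.9131, 0.8067, 0.9459]
After component 1: product = 0.9063
After component 2: product = 0.8275
After component 3: product = 0.6676
After component 4: product = 0.6315
R_sys = 0.6315
Q = 1 - 0.6315 = 0.3685

0.3685


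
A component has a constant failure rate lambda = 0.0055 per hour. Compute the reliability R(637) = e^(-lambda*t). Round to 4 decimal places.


lambda = 0.0055
t = 637
lambda * t = 3.5035
R(t) = e^(-3.5035)
R(t) = 0.0301

0.0301


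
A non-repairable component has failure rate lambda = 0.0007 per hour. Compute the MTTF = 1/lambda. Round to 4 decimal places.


lambda = 0.0007
MTTF = 1 / 0.0007
MTTF = 1428.5714

1428.5714


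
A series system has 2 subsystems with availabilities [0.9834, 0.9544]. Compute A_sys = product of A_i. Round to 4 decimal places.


Subsystems: [0.9834, 0.9544]
After subsystem 1 (A=0.9834): product = 0.9834
After subsystem 2 (A=0.9544): product = 0.9386
A_sys = 0.9386

0.9386


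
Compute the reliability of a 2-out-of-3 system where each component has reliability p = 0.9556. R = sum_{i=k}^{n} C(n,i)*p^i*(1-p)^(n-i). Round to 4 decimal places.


k = 2, n = 3, p = 0.9556
i=2: C(3,2)=3 * 0.9556^2 * 0.0444^1 = 0.1216
i=3: C(3,3)=1 * 0.9556^3 * 0.0444^0 = 0.8726
R = sum of terms = 0.9943

0.9943


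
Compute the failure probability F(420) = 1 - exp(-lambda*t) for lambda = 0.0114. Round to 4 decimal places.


lambda = 0.0114, t = 420
lambda * t = 4.788
exp(-4.788) = 0.0083
F(t) = 1 - 0.0083
F(t) = 0.9917

0.9917


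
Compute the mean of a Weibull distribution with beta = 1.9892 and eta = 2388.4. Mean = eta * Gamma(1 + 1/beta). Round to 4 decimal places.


beta = 1.9892, eta = 2388.4
1/beta = 0.5027
1 + 1/beta = 1.5027
Gamma(1.5027) = 0.8863
Mean = 2388.4 * 0.8863
Mean = 2116.8814

2116.8814


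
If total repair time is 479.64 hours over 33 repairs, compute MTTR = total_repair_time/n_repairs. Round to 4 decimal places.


total_repair_time = 479.64
n_repairs = 33
MTTR = 479.64 / 33
MTTR = 14.5345

14.5345


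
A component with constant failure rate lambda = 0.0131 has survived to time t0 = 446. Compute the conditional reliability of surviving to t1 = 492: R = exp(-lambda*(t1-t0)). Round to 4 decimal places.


lambda = 0.0131
t0 = 446, t1 = 492
t1 - t0 = 46
lambda * (t1-t0) = 0.0131 * 46 = 0.6026
R = exp(-0.6026)
R = 0.5474

0.5474


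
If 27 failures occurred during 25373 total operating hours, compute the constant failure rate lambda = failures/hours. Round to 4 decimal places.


failures = 27
total_hours = 25373
lambda = 27 / 25373
lambda = 0.0011

0.0011


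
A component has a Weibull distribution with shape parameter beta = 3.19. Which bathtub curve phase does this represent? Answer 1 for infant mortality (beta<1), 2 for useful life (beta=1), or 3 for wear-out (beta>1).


beta = 3.19
Compare beta to 1:
beta < 1 => infant mortality (phase 1)
beta = 1 => useful life (phase 2)
beta > 1 => wear-out (phase 3)
Since beta = 3.19, this is wear-out (increasing failure rate)
Phase = 3

3


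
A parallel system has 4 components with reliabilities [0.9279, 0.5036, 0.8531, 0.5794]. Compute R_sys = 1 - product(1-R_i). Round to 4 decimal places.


Components: [0.9279, 0.5036, 0.8531, 0.5794]
(1 - 0.9279) = 0.0721, running product = 0.0721
(1 - 0.5036) = 0.4964, running product = 0.0358
(1 - 0.8531) = 0.1469, running product = 0.0053
(1 - 0.5794) = 0.4206, running product = 0.0022
Product of (1-R_i) = 0.0022
R_sys = 1 - 0.0022 = 0.9978

0.9978


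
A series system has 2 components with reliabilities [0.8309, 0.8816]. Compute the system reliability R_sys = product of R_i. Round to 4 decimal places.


Components: [0.8309, 0.8816]
After component 1 (R=0.8309): product = 0.8309
After component 2 (R=0.8816): product = 0.7325
R_sys = 0.7325

0.7325


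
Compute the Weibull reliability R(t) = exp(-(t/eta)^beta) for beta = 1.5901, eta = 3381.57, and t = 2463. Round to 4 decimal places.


beta = 1.5901, eta = 3381.57, t = 2463
t/eta = 2463 / 3381.57 = 0.7284
(t/eta)^beta = 0.7284^1.5901 = 0.6041
R(t) = exp(-0.6041)
R(t) = 0.5466

0.5466


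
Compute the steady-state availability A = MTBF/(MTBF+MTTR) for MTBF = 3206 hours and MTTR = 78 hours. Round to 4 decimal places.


MTBF = 3206
MTTR = 78
MTBF + MTTR = 3284
A = 3206 / 3284
A = 0.9762

0.9762


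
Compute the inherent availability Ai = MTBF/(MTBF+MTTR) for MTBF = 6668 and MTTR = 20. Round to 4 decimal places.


MTBF = 6668
MTTR = 20
MTBF + MTTR = 6688
Ai = 6668 / 6688
Ai = 0.997

0.997


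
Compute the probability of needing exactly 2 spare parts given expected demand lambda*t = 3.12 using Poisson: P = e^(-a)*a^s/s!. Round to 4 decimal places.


a = 3.12, s = 2
e^(-a) = e^(-3.12) = 0.0442
a^s = 3.12^2 = 9.7344
s! = 2
P = 0.0442 * 9.7344 / 2
P = 0.2149

0.2149


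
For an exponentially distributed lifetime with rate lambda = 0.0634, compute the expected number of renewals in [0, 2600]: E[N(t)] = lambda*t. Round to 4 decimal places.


lambda = 0.0634
t = 2600
E[N(t)] = lambda * t
E[N(t)] = 0.0634 * 2600
E[N(t)] = 164.84

164.84


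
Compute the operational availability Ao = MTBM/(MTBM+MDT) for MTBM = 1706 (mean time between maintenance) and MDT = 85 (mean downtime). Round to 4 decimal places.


MTBM = 1706
MDT = 85
MTBM + MDT = 1791
Ao = 1706 / 1791
Ao = 0.9525

0.9525


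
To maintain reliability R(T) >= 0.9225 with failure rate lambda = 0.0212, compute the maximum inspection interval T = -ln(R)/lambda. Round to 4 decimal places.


R_target = 0.9225
lambda = 0.0212
-ln(0.9225) = 0.0807
T = 0.0807 / 0.0212
T = 3.8051

3.8051


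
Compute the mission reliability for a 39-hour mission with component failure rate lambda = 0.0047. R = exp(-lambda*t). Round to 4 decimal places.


lambda = 0.0047
mission_time = 39
lambda * t = 0.0047 * 39 = 0.1833
R = exp(-0.1833)
R = 0.8325

0.8325


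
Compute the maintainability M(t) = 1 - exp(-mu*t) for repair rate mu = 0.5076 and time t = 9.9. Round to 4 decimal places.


mu = 0.5076, t = 9.9
mu * t = 0.5076 * 9.9 = 5.0252
exp(-5.0252) = 0.0066
M(t) = 1 - 0.0066
M(t) = 0.9934

0.9934


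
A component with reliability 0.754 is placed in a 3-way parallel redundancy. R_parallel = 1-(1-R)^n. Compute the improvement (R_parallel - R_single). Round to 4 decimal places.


R_single = 0.754, n = 3
1 - R_single = 0.246
(1 - R_single)^n = 0.246^3 = 0.0149
R_parallel = 1 - 0.0149 = 0.9851
Improvement = 0.9851 - 0.754
Improvement = 0.2311

0.2311


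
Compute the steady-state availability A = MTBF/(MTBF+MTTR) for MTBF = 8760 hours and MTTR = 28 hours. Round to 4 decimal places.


MTBF = 8760
MTTR = 28
MTBF + MTTR = 8788
A = 8760 / 8788
A = 0.9968

0.9968


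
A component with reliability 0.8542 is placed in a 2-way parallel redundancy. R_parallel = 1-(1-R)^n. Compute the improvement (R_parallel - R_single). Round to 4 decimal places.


R_single = 0.8542, n = 2
1 - R_single = 0.1458
(1 - R_single)^n = 0.1458^2 = 0.0213
R_parallel = 1 - 0.0213 = 0.9787
Improvement = 0.9787 - 0.8542
Improvement = 0.1245

0.1245


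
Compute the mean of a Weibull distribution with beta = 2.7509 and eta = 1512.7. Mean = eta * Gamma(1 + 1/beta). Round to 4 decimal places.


beta = 2.7509, eta = 1512.7
1/beta = 0.3635
1 + 1/beta = 1.3635
Gamma(1.3635) = 0.8899
Mean = 1512.7 * 0.8899
Mean = 1346.1023

1346.1023


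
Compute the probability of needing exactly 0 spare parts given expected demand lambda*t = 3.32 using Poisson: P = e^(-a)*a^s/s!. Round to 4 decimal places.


a = 3.32, s = 0
e^(-a) = e^(-3.32) = 0.0362
a^s = 3.32^0 = 1.0
s! = 1
P = 0.0362 * 1.0 / 1
P = 0.0362

0.0362


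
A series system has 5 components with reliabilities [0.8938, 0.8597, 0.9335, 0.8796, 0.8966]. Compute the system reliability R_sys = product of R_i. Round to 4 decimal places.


Components: [0.8938, 0.8597, 0.9335, 0.8796, 0.8966]
After component 1 (R=0.8938): product = 0.8938
After component 2 (R=0.8597): product = 0.7684
After component 3 (R=0.9335): product = 0.7173
After component 4 (R=0.8796): product = 0.6309
After component 5 (R=0.8966): product = 0.5657
R_sys = 0.5657

0.5657


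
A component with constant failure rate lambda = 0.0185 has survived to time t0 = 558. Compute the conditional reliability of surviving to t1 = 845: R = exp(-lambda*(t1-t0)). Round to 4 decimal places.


lambda = 0.0185
t0 = 558, t1 = 845
t1 - t0 = 287
lambda * (t1-t0) = 0.0185 * 287 = 5.3095
R = exp(-5.3095)
R = 0.0049

0.0049


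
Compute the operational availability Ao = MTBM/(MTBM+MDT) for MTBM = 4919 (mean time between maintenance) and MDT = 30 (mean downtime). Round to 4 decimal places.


MTBM = 4919
MDT = 30
MTBM + MDT = 4949
Ao = 4919 / 4949
Ao = 0.9939

0.9939


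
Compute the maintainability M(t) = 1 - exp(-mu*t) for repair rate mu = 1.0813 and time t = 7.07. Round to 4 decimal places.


mu = 1.0813, t = 7.07
mu * t = 1.0813 * 7.07 = 7.6448
exp(-7.6448) = 0.0005
M(t) = 1 - 0.0005
M(t) = 0.9995

0.9995


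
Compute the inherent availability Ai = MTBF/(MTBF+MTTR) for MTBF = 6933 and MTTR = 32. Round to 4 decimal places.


MTBF = 6933
MTTR = 32
MTBF + MTTR = 6965
Ai = 6933 / 6965
Ai = 0.9954

0.9954


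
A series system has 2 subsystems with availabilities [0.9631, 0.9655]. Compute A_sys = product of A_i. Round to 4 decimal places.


Subsystems: [0.9631, 0.9655]
After subsystem 1 (A=0.9631): product = 0.9631
After subsystem 2 (A=0.9655): product = 0.9299
A_sys = 0.9299

0.9299


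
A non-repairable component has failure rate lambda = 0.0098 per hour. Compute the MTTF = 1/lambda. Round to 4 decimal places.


lambda = 0.0098
MTTF = 1 / 0.0098
MTTF = 102.0408

102.0408


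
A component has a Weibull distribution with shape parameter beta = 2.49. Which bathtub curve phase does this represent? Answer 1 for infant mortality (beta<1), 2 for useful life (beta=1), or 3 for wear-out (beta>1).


beta = 2.49
Compare beta to 1:
beta < 1 => infant mortality (phase 1)
beta = 1 => useful life (phase 2)
beta > 1 => wear-out (phase 3)
Since beta = 2.49, this is wear-out (increasing failure rate)
Phase = 3

3


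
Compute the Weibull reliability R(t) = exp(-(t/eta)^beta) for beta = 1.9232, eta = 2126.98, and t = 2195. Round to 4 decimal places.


beta = 1.9232, eta = 2126.98, t = 2195
t/eta = 2195 / 2126.98 = 1.032
(t/eta)^beta = 1.032^1.9232 = 1.0624
R(t) = exp(-1.0624)
R(t) = 0.3456

0.3456


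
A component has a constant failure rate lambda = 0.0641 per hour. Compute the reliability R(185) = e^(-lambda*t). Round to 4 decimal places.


lambda = 0.0641
t = 185
lambda * t = 11.8585
R(t) = e^(-11.8585)
R(t) = 0.0

0.0


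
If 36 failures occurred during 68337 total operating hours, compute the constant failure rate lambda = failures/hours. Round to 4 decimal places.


failures = 36
total_hours = 68337
lambda = 36 / 68337
lambda = 0.0005

0.0005


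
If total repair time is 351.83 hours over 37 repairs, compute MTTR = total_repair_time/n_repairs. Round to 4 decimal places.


total_repair_time = 351.83
n_repairs = 37
MTTR = 351.83 / 37
MTTR = 9.5089

9.5089


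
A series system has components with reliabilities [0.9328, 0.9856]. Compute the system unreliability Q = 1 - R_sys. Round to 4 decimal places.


Components: [0.9328, 0.9856]
After component 1: product = 0.9328
After component 2: product = 0.9194
R_sys = 0.9194
Q = 1 - 0.9194 = 0.0806

0.0806


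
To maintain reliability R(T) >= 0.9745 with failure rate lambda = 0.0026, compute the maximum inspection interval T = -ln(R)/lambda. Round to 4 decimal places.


R_target = 0.9745
lambda = 0.0026
-ln(0.9745) = 0.0258
T = 0.0258 / 0.0026
T = 9.9349

9.9349


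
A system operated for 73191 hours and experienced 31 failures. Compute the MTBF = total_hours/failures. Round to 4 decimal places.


total_hours = 73191
failures = 31
MTBF = 73191 / 31
MTBF = 2361.0

2361.0


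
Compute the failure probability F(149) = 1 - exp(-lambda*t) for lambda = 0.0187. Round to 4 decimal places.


lambda = 0.0187, t = 149
lambda * t = 2.7863
exp(-2.7863) = 0.0616
F(t) = 1 - 0.0616
F(t) = 0.9384

0.9384


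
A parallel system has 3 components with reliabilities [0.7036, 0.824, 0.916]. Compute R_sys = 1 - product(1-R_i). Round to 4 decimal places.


Components: [0.7036, 0.824, 0.916]
(1 - 0.7036) = 0.2964, running product = 0.2964
(1 - 0.824) = 0.176, running product = 0.0522
(1 - 0.916) = 0.084, running product = 0.0044
Product of (1-R_i) = 0.0044
R_sys = 1 - 0.0044 = 0.9956

0.9956


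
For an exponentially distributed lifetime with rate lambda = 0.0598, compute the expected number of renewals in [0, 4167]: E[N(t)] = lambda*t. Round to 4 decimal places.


lambda = 0.0598
t = 4167
E[N(t)] = lambda * t
E[N(t)] = 0.0598 * 4167
E[N(t)] = 249.1866

249.1866


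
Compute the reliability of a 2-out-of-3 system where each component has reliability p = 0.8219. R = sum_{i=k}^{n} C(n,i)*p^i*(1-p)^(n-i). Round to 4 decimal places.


k = 2, n = 3, p = 0.8219
i=2: C(3,2)=3 * 0.8219^2 * 0.1781^1 = 0.3609
i=3: C(3,3)=1 * 0.8219^3 * 0.1781^0 = 0.5552
R = sum of terms = 0.9161

0.9161


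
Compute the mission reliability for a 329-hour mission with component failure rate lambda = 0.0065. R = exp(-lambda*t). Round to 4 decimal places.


lambda = 0.0065
mission_time = 329
lambda * t = 0.0065 * 329 = 2.1385
R = exp(-2.1385)
R = 0.1178

0.1178


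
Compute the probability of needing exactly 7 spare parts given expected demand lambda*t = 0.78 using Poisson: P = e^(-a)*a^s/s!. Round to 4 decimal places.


a = 0.78, s = 7
e^(-a) = e^(-0.78) = 0.4584
a^s = 0.78^7 = 0.1757
s! = 5040
P = 0.4584 * 0.1757 / 5040
P = 0.0

0.0


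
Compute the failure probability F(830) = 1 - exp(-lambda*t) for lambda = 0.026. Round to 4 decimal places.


lambda = 0.026, t = 830
lambda * t = 21.58
exp(-21.58) = 0.0
F(t) = 1 - 0.0
F(t) = 1.0

1.0


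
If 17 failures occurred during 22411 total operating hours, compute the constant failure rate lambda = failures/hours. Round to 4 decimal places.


failures = 17
total_hours = 22411
lambda = 17 / 22411
lambda = 0.0008

0.0008


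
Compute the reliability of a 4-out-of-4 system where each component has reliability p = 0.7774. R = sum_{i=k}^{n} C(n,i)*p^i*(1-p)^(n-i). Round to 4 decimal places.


k = 4, n = 4, p = 0.7774
i=4: C(4,4)=1 * 0.7774^4 * 0.2226^0 = 0.3652
R = sum of terms = 0.3652

0.3652


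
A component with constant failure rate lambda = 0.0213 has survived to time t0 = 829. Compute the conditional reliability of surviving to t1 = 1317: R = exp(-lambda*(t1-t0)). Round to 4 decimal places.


lambda = 0.0213
t0 = 829, t1 = 1317
t1 - t0 = 488
lambda * (t1-t0) = 0.0213 * 488 = 10.3944
R = exp(-10.3944)
R = 0.0

0.0


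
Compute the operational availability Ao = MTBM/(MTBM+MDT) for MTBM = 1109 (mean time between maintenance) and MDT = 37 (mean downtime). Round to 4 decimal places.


MTBM = 1109
MDT = 37
MTBM + MDT = 1146
Ao = 1109 / 1146
Ao = 0.9677

0.9677


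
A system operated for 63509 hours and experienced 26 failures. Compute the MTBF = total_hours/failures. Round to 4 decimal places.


total_hours = 63509
failures = 26
MTBF = 63509 / 26
MTBF = 2442.6538

2442.6538


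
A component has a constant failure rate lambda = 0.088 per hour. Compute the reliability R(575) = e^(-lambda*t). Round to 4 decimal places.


lambda = 0.088
t = 575
lambda * t = 50.6
R(t) = e^(-50.6)
R(t) = 0.0

0.0


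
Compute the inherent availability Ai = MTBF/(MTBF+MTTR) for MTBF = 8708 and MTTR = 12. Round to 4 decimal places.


MTBF = 8708
MTTR = 12
MTBF + MTTR = 8720
Ai = 8708 / 8720
Ai = 0.9986

0.9986


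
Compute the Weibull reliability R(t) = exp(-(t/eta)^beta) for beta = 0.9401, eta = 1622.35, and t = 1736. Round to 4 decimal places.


beta = 0.9401, eta = 1622.35, t = 1736
t/eta = 1736 / 1622.35 = 1.0701
(t/eta)^beta = 1.0701^0.9401 = 1.0657
R(t) = exp(-1.0657)
R(t) = 0.3445

0.3445


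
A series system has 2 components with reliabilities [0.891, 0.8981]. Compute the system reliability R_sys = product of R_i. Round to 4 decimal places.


Components: [0.891, 0.8981]
After component 1 (R=0.891): product = 0.891
After component 2 (R=0.8981): product = 0.8002
R_sys = 0.8002

0.8002


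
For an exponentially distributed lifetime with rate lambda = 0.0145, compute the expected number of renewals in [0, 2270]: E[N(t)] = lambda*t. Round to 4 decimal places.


lambda = 0.0145
t = 2270
E[N(t)] = lambda * t
E[N(t)] = 0.0145 * 2270
E[N(t)] = 32.915

32.915


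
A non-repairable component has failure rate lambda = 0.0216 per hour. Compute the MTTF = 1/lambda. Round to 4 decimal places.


lambda = 0.0216
MTTF = 1 / 0.0216
MTTF = 46.2963

46.2963


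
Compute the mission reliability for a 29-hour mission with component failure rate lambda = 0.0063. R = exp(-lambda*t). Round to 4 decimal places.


lambda = 0.0063
mission_time = 29
lambda * t = 0.0063 * 29 = 0.1827
R = exp(-0.1827)
R = 0.833

0.833


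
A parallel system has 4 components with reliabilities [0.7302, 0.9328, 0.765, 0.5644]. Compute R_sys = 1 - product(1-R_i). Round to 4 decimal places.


Components: [0.7302, 0.9328, 0.765, 0.5644]
(1 - 0.7302) = 0.2698, running product = 0.2698
(1 - 0.9328) = 0.0672, running product = 0.0181
(1 - 0.765) = 0.235, running product = 0.0043
(1 - 0.5644) = 0.4356, running product = 0.0019
Product of (1-R_i) = 0.0019
R_sys = 1 - 0.0019 = 0.9981

0.9981


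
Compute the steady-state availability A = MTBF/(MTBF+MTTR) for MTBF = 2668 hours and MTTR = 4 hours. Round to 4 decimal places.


MTBF = 2668
MTTR = 4
MTBF + MTTR = 2672
A = 2668 / 2672
A = 0.9985

0.9985


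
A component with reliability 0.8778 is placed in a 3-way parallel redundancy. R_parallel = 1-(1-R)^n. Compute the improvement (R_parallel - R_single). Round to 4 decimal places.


R_single = 0.8778, n = 3
1 - R_single = 0.1222
(1 - R_single)^n = 0.1222^3 = 0.0018
R_parallel = 1 - 0.0018 = 0.9982
Improvement = 0.9982 - 0.8778
Improvement = 0.1204

0.1204


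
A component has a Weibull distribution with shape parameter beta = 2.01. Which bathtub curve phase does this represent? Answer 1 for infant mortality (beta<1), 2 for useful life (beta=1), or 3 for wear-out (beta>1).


beta = 2.01
Compare beta to 1:
beta < 1 => infant mortality (phase 1)
beta = 1 => useful life (phase 2)
beta > 1 => wear-out (phase 3)
Since beta = 2.01, this is wear-out (increasing failure rate)
Phase = 3

3


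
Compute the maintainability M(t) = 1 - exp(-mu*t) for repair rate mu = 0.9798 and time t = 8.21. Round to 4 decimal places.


mu = 0.9798, t = 8.21
mu * t = 0.9798 * 8.21 = 8.0442
exp(-8.0442) = 0.0003
M(t) = 1 - 0.0003
M(t) = 0.9997

0.9997


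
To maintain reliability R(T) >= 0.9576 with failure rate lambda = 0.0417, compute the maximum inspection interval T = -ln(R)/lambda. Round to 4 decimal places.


R_target = 0.9576
lambda = 0.0417
-ln(0.9576) = 0.0433
T = 0.0433 / 0.0417
T = 1.039

1.039


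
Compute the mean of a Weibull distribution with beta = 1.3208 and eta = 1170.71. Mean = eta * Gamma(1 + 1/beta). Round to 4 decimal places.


beta = 1.3208, eta = 1170.71
1/beta = 0.7571
1 + 1/beta = 1.7571
Gamma(1.7571) = 0.9207
Mean = 1170.71 * 0.9207
Mean = 1077.8732

1077.8732


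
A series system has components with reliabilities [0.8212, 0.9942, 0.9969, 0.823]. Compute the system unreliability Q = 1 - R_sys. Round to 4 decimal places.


Components: [0.8212, 0.9942, 0.9969, 0.823]
After component 1: product = 0.8212
After component 2: product = 0.8164
After component 3: product = 0.8139
After component 4: product = 0.6698
R_sys = 0.6698
Q = 1 - 0.6698 = 0.3302

0.3302


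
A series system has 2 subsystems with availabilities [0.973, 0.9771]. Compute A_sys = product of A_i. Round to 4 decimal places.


Subsystems: [0.973, 0.9771]
After subsystem 1 (A=0.973): product = 0.973
After subsystem 2 (A=0.9771): product = 0.9507
A_sys = 0.9507

0.9507


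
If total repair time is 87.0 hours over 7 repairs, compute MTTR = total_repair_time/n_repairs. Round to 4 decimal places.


total_repair_time = 87.0
n_repairs = 7
MTTR = 87.0 / 7
MTTR = 12.4286

12.4286


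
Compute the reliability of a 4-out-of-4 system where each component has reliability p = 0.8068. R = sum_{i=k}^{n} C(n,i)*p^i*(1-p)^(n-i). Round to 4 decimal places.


k = 4, n = 4, p = 0.8068
i=4: C(4,4)=1 * 0.8068^4 * 0.1932^0 = 0.4237
R = sum of terms = 0.4237

0.4237


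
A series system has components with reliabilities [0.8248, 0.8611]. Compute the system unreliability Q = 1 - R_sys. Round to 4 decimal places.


Components: [0.8248, 0.8611]
After component 1: product = 0.8248
After component 2: product = 0.7102
R_sys = 0.7102
Q = 1 - 0.7102 = 0.2898

0.2898


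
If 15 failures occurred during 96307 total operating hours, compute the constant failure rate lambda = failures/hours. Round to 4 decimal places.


failures = 15
total_hours = 96307
lambda = 15 / 96307
lambda = 0.0002

0.0002


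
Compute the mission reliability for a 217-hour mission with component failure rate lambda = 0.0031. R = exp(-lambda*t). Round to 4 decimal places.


lambda = 0.0031
mission_time = 217
lambda * t = 0.0031 * 217 = 0.6727
R = exp(-0.6727)
R = 0.5103

0.5103


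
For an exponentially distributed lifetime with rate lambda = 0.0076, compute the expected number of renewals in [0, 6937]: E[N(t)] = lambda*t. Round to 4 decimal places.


lambda = 0.0076
t = 6937
E[N(t)] = lambda * t
E[N(t)] = 0.0076 * 6937
E[N(t)] = 52.7212

52.7212


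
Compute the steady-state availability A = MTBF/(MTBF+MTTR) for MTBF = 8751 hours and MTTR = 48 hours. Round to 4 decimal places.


MTBF = 8751
MTTR = 48
MTBF + MTTR = 8799
A = 8751 / 8799
A = 0.9945

0.9945


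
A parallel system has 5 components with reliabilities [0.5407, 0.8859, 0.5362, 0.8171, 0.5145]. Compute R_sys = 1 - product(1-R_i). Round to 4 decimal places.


Components: [0.5407, 0.8859, 0.5362, 0.8171, 0.5145]
(1 - 0.5407) = 0.4593, running product = 0.4593
(1 - 0.8859) = 0.1141, running product = 0.0524
(1 - 0.5362) = 0.4638, running product = 0.0243
(1 - 0.8171) = 0.1829, running product = 0.0044
(1 - 0.5145) = 0.4855, running product = 0.0022
Product of (1-R_i) = 0.0022
R_sys = 1 - 0.0022 = 0.9978

0.9978


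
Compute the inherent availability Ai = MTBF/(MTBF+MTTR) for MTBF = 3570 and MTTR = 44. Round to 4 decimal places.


MTBF = 3570
MTTR = 44
MTBF + MTTR = 3614
Ai = 3570 / 3614
Ai = 0.9878

0.9878


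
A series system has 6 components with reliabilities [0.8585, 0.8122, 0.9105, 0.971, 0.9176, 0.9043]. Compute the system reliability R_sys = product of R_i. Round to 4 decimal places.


Components: [0.8585, 0.8122, 0.9105, 0.971, 0.9176, 0.9043]
After component 1 (R=0.8585): product = 0.8585
After component 2 (R=0.8122): product = 0.6973
After component 3 (R=0.9105): product = 0.6349
After component 4 (R=0.971): product = 0.6165
After component 5 (R=0.9176): product = 0.5657
After component 6 (R=0.9043): product = 0.5115
R_sys = 0.5115

0.5115


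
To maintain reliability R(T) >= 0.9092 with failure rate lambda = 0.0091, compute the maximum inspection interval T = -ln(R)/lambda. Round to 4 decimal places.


R_target = 0.9092
lambda = 0.0091
-ln(0.9092) = 0.0952
T = 0.0952 / 0.0091
T = 10.4605

10.4605


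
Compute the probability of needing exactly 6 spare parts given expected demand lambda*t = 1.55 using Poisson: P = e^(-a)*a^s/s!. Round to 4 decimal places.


a = 1.55, s = 6
e^(-a) = e^(-1.55) = 0.2122
a^s = 1.55^6 = 13.8672
s! = 720
P = 0.2122 * 13.8672 / 720
P = 0.0041

0.0041


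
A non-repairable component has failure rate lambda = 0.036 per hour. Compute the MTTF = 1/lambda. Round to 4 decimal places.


lambda = 0.036
MTTF = 1 / 0.036
MTTF = 27.7778

27.7778


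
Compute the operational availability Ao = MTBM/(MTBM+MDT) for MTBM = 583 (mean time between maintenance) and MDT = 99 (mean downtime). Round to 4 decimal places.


MTBM = 583
MDT = 99
MTBM + MDT = 682
Ao = 583 / 682
Ao = 0.8548

0.8548


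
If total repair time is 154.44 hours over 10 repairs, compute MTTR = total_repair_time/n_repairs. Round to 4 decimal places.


total_repair_time = 154.44
n_repairs = 10
MTTR = 154.44 / 10
MTTR = 15.444

15.444


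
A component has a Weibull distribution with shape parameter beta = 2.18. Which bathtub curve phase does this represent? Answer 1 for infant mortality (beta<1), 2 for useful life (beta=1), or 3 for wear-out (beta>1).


beta = 2.18
Compare beta to 1:
beta < 1 => infant mortality (phase 1)
beta = 1 => useful life (phase 2)
beta > 1 => wear-out (phase 3)
Since beta = 2.18, this is wear-out (increasing failure rate)
Phase = 3

3


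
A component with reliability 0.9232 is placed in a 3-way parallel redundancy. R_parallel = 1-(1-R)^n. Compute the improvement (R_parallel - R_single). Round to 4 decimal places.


R_single = 0.9232, n = 3
1 - R_single = 0.0768
(1 - R_single)^n = 0.0768^3 = 0.0005
R_parallel = 1 - 0.0005 = 0.9995
Improvement = 0.9995 - 0.9232
Improvement = 0.0763

0.0763


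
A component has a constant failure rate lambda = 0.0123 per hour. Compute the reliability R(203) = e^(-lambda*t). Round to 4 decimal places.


lambda = 0.0123
t = 203
lambda * t = 2.4969
R(t) = e^(-2.4969)
R(t) = 0.0823

0.0823


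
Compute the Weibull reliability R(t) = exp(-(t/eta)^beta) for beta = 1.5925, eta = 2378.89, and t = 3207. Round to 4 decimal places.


beta = 1.5925, eta = 2378.89, t = 3207
t/eta = 3207 / 2378.89 = 1.3481
(t/eta)^beta = 1.3481^1.5925 = 1.6091
R(t) = exp(-1.6091)
R(t) = 0.2001

0.2001


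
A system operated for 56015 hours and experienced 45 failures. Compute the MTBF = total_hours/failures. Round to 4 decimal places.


total_hours = 56015
failures = 45
MTBF = 56015 / 45
MTBF = 1244.7778

1244.7778


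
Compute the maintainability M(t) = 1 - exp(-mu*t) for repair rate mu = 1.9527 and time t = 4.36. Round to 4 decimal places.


mu = 1.9527, t = 4.36
mu * t = 1.9527 * 4.36 = 8.5138
exp(-8.5138) = 0.0002
M(t) = 1 - 0.0002
M(t) = 0.9998

0.9998


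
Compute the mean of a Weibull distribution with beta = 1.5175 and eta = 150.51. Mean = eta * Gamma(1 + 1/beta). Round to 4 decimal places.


beta = 1.5175, eta = 150.51
1/beta = 0.659
1 + 1/beta = 1.659
Gamma(1.659) = 0.9015
Mean = 150.51 * 0.9015
Mean = 135.6857

135.6857


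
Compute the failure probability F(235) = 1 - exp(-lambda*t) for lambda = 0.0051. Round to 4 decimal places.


lambda = 0.0051, t = 235
lambda * t = 1.1985
exp(-1.1985) = 0.3016
F(t) = 1 - 0.3016
F(t) = 0.6984

0.6984


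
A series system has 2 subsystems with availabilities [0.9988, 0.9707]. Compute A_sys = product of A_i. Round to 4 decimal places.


Subsystems: [0.9988, 0.9707]
After subsystem 1 (A=0.9988): product = 0.9988
After subsystem 2 (A=0.9707): product = 0.9695
A_sys = 0.9695

0.9695


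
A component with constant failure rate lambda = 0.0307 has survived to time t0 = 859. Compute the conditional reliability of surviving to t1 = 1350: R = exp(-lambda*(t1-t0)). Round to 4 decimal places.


lambda = 0.0307
t0 = 859, t1 = 1350
t1 - t0 = 491
lambda * (t1-t0) = 0.0307 * 491 = 15.0737
R = exp(-15.0737)
R = 0.0

0.0


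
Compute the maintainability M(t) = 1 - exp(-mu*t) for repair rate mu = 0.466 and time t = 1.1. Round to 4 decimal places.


mu = 0.466, t = 1.1
mu * t = 0.466 * 1.1 = 0.5126
exp(-0.5126) = 0.5989
M(t) = 1 - 0.5989
M(t) = 0.4011

0.4011


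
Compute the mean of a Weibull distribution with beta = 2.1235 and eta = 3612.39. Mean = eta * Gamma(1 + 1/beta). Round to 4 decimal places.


beta = 2.1235, eta = 3612.39
1/beta = 0.4709
1 + 1/beta = 1.4709
Gamma(1.4709) = 0.8856
Mean = 3612.39 * 0.8856
Mean = 3199.2773

3199.2773


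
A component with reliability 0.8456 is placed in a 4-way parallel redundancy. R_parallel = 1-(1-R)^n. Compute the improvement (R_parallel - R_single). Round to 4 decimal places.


R_single = 0.8456, n = 4
1 - R_single = 0.1544
(1 - R_single)^n = 0.1544^4 = 0.0006
R_parallel = 1 - 0.0006 = 0.9994
Improvement = 0.9994 - 0.8456
Improvement = 0.1538

0.1538


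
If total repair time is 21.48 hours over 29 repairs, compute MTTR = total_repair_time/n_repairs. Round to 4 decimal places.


total_repair_time = 21.48
n_repairs = 29
MTTR = 21.48 / 29
MTTR = 0.7407

0.7407


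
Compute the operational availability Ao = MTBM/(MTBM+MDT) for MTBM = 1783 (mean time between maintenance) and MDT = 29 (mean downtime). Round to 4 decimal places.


MTBM = 1783
MDT = 29
MTBM + MDT = 1812
Ao = 1783 / 1812
Ao = 0.984

0.984


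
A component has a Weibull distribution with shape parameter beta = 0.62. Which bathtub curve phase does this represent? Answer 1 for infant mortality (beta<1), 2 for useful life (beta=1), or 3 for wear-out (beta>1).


beta = 0.62
Compare beta to 1:
beta < 1 => infant mortality (phase 1)
beta = 1 => useful life (phase 2)
beta > 1 => wear-out (phase 3)
Since beta = 0.62, this is infant mortality (decreasing failure rate)
Phase = 1

1


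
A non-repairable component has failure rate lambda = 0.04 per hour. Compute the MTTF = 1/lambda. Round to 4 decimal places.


lambda = 0.04
MTTF = 1 / 0.04
MTTF = 25.0

25.0


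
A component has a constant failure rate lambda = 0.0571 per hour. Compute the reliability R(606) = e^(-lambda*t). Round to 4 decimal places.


lambda = 0.0571
t = 606
lambda * t = 34.6026
R(t) = e^(-34.6026)
R(t) = 0.0

0.0


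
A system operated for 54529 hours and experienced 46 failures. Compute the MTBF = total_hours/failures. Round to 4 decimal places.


total_hours = 54529
failures = 46
MTBF = 54529 / 46
MTBF = 1185.413

1185.413


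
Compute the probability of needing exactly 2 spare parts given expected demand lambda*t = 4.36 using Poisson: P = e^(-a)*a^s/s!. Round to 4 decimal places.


a = 4.36, s = 2
e^(-a) = e^(-4.36) = 0.0128
a^s = 4.36^2 = 19.0096
s! = 2
P = 0.0128 * 19.0096 / 2
P = 0.1215

0.1215


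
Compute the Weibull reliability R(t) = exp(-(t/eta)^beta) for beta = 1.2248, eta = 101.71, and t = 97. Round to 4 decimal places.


beta = 1.2248, eta = 101.71, t = 97
t/eta = 97 / 101.71 = 0.9537
(t/eta)^beta = 0.9537^1.2248 = 0.9436
R(t) = exp(-0.9436)
R(t) = 0.3892

0.3892


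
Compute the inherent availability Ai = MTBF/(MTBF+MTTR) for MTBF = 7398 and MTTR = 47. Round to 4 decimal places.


MTBF = 7398
MTTR = 47
MTBF + MTTR = 7445
Ai = 7398 / 7445
Ai = 0.9937

0.9937
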